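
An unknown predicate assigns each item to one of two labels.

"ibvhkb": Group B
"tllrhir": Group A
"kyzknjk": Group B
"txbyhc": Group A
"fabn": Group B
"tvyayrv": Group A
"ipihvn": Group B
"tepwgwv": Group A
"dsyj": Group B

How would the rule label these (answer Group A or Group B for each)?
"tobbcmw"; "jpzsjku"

The distinguishing property — contains 't' — holds for all the 'Group A' cases and none of the 'Group B' cases.
"tobbcmw": has 't' — checks out, so Group A.
"jpzsjku": no 't' — fails this test, so Group B.

Group A, Group B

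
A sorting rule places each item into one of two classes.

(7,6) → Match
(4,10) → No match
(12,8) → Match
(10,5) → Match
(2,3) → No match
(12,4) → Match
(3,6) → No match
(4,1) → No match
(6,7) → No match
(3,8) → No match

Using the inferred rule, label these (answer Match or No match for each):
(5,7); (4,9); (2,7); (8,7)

No match, No match, No match, Match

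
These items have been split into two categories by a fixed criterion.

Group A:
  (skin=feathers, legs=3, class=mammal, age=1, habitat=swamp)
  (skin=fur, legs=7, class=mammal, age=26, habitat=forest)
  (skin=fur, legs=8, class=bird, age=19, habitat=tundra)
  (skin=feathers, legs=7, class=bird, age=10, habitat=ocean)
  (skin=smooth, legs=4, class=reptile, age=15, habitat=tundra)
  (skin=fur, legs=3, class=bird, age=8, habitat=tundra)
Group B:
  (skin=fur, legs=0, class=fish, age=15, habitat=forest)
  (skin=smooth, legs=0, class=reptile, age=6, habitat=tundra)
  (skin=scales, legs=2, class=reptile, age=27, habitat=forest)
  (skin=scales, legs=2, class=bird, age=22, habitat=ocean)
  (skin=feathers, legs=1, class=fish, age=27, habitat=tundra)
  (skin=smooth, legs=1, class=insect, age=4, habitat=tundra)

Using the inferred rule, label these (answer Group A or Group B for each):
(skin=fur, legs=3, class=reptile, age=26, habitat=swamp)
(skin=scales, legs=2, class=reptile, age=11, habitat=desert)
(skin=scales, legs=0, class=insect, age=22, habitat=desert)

A rule that fits every label: legs ≥ 3 — true of each 'Group A' example, false of each 'Group B' one.
(skin=fur, legs=3, class=reptile, age=26, habitat=swamp): Group A (legs = 3). (skin=scales, legs=2, class=reptile, age=11, habitat=desert): Group B (legs = 2). (skin=scales, legs=0, class=insect, age=22, habitat=desert): Group B (legs = 0).

Group A, Group B, Group B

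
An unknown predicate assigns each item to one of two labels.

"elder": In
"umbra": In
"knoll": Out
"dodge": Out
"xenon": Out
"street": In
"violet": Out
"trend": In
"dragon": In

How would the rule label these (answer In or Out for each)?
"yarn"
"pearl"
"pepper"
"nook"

All 'In' examples share one property — contains 'r' — and every 'Out' example lacks it.
In: "yarn", since has 'r'. In: "pearl", since has 'r'. In: "pepper", since has 'r'. Out: "nook", since no 'r'.

In, In, In, Out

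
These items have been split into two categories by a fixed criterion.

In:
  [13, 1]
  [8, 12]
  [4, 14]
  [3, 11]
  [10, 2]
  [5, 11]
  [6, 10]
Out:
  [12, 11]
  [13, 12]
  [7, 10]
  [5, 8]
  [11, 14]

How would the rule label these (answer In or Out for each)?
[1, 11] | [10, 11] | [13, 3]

In, Out, In

All 'In' examples share one property — sum is even — and every 'Out' example lacks it.
[1, 11] — 1+11 = 12, hence In. [10, 11] — 10+11 = 21, hence Out. [13, 3] — 13+3 = 16, hence In.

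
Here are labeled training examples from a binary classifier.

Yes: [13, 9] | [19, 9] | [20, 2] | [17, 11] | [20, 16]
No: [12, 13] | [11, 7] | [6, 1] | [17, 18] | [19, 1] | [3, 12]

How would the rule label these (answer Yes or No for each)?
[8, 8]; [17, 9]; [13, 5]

No, Yes, No

The rule appears to be: sum ≥ 22 AND sum is even.
No: [8, 8], since 8+8 = 16. Yes: [17, 9], since 17+9 = 26. No: [13, 5], since 13+5 = 18.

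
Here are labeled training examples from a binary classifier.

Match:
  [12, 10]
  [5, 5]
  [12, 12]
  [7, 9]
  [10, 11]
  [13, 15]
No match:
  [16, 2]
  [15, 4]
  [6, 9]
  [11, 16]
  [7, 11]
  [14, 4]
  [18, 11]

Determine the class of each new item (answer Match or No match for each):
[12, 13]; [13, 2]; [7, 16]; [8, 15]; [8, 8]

Match, No match, No match, No match, Match

The simplest hypothesis consistent with all the labels is: |first − second| ≤ 2.
[12, 13]: |12−13| = 1 — satisfies this, so Match. [13, 2]: |13−2| = 11 — lacks this property, so No match. [7, 16]: |7−16| = 9 — lacks this property, so No match. [8, 15]: |8−15| = 7 — lacks this property, so No match. [8, 8]: |8−8| = 0 — satisfies this, so Match.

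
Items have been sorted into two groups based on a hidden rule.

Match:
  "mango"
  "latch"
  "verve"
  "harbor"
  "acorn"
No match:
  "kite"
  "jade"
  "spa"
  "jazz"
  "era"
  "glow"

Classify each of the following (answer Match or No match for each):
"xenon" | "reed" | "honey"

The simplest hypothesis consistent with all the labels is: length ≥ 5.
"xenon": length 5 — qualifies, so Match. "reed": length 4 — fails this test, so No match. "honey": length 5 — qualifies, so Match.

Match, No match, Match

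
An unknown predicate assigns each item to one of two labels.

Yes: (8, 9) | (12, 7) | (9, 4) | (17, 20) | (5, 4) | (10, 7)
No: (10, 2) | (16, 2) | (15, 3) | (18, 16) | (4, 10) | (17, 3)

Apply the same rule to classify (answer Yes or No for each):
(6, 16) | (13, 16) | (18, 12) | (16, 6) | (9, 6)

No, Yes, No, No, Yes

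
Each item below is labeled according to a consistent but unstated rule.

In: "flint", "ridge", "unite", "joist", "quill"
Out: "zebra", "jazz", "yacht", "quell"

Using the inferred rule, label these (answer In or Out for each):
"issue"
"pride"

In, In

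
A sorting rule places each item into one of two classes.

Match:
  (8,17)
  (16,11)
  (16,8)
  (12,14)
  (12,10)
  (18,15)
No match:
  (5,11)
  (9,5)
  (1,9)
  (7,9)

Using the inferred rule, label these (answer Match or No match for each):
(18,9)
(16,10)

Match, Match

Every 'Match' example satisfies: first is even. None of the 'No match' examples do.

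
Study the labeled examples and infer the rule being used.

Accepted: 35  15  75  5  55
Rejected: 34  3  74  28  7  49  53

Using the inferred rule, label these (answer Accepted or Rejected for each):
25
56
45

All 'Accepted' examples share one property — multiple of 5 — and every 'Rejected' example lacks it.
Accepted: 25, since 25 = 5·5. Rejected: 56, since 56 = 5·11 + 1. Accepted: 45, since 45 = 5·9.

Accepted, Rejected, Accepted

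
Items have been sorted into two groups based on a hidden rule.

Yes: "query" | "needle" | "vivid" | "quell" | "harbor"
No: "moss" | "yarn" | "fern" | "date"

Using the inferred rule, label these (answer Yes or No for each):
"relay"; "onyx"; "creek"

Yes, No, Yes

The pattern is that an item is 'Yes' exactly when: length ≥ 5.
"relay" → length 5 → Yes.
"onyx" → length 4 → No.
"creek" → length 5 → Yes.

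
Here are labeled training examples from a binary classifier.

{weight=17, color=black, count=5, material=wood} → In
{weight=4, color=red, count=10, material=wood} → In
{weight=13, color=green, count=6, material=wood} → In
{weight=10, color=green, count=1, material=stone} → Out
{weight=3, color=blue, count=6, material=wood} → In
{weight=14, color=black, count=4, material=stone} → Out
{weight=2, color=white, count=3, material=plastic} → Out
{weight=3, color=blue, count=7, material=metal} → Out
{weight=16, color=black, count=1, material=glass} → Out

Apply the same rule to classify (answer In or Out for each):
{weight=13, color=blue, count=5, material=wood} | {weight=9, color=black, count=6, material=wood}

Looking at the examples, the only property every 'In' case has and every 'Out' case lacks is: material is wood.
In: {weight=13, color=blue, count=5, material=wood}, since material is wood. In: {weight=9, color=black, count=6, material=wood}, since material is wood.

In, In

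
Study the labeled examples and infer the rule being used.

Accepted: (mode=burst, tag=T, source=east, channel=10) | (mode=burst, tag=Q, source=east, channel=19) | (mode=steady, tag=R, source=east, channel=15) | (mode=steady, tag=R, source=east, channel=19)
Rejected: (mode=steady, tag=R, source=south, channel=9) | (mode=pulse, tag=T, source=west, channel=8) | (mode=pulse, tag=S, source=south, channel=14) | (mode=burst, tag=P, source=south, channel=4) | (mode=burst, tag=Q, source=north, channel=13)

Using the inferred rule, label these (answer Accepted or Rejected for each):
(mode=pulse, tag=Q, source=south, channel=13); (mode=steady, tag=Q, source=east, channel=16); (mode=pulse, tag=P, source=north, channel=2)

The common property of the 'Accepted' items is: source is east. No 'Rejected' item has it.

Rejected, Accepted, Rejected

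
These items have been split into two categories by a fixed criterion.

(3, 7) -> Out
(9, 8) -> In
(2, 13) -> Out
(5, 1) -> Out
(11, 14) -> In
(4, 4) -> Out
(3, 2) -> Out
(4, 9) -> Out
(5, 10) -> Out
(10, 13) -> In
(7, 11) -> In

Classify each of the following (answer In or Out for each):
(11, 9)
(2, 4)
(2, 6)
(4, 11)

In, Out, Out, Out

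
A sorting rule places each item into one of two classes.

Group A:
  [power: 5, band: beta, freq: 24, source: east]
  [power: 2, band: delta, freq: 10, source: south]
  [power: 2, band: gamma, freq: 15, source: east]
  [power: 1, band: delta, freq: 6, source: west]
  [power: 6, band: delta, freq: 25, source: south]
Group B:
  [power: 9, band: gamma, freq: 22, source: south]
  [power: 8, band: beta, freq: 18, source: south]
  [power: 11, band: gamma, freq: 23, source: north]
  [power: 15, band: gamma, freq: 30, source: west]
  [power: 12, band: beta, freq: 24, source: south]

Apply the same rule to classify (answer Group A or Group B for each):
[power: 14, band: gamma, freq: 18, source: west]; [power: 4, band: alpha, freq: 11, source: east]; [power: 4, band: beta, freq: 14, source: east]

Rule: power ≤ 6. This holds for each 'Group A' example and fails for each 'Group B' one.
[power: 14, band: gamma, freq: 18, source: west]: Group B (power = 14).
[power: 4, band: alpha, freq: 11, source: east]: Group A (power = 4).
[power: 4, band: beta, freq: 14, source: east]: Group A (power = 4).

Group B, Group A, Group A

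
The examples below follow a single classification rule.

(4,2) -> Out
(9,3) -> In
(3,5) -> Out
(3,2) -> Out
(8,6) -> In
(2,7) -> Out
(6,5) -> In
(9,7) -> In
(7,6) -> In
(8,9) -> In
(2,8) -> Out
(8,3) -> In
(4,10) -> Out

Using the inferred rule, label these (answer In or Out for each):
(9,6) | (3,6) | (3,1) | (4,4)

In, Out, Out, Out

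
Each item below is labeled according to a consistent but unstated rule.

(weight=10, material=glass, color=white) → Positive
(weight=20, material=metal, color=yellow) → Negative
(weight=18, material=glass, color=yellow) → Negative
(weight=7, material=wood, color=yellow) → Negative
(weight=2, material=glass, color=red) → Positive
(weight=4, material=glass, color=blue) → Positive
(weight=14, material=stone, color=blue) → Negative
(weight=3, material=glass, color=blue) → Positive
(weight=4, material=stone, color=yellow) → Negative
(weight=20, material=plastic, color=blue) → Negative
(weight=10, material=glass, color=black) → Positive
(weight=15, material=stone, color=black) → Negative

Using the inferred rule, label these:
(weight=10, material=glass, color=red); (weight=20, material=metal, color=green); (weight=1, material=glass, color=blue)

Positive, Negative, Positive

A rule that fits every label: material is glass AND weight ≤ 10 — true of each 'Positive' example, false of each 'Negative' one.
(weight=10, material=glass, color=red): material is glass, weight = 10 — satisfies this, so Positive.
(weight=20, material=metal, color=green): material is metal, weight = 20 — lacks this property, so Negative.
(weight=1, material=glass, color=blue): material is glass, weight = 1 — satisfies this, so Positive.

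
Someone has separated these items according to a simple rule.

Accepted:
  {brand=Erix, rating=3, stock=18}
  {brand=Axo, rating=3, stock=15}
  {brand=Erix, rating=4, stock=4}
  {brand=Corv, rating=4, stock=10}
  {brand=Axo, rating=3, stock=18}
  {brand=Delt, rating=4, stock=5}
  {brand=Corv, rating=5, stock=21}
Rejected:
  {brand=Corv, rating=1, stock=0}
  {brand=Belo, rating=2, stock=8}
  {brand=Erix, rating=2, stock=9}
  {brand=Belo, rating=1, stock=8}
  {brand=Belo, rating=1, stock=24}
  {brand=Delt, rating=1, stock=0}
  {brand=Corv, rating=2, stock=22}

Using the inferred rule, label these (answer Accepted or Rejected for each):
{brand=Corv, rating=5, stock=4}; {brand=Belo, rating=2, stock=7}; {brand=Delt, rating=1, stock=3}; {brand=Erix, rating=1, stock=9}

Accepted, Rejected, Rejected, Rejected

'Accepted' ⟺ rating ≥ 3.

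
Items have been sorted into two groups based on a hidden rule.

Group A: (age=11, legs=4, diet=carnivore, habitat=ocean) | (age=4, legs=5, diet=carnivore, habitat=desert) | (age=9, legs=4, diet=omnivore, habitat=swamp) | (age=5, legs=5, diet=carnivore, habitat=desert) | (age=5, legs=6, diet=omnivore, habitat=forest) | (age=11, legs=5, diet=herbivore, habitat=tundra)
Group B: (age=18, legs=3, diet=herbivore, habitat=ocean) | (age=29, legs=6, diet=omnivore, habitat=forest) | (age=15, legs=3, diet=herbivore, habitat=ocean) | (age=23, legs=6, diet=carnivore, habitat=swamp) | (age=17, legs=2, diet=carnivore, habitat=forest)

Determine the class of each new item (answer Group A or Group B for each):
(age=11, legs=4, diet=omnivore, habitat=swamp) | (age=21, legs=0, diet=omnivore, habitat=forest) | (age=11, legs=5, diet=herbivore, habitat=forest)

Group A, Group B, Group A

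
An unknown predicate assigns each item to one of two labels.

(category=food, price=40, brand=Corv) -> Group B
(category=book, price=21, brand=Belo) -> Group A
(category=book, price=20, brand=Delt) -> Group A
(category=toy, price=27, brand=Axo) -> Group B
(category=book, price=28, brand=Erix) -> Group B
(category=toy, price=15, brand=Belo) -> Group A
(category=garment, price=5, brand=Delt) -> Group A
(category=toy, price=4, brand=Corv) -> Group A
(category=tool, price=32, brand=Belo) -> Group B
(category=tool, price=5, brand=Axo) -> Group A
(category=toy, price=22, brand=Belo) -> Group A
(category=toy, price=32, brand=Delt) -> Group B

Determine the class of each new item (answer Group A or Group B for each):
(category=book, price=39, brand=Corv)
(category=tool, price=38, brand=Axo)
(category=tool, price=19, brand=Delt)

All 'Group A' examples share one property — price ≤ 22 — and every 'Group B' example lacks it.
(category=book, price=39, brand=Corv): Group B (price = 39). (category=tool, price=38, brand=Axo): Group B (price = 38). (category=tool, price=19, brand=Delt): Group A (price = 19).

Group B, Group B, Group A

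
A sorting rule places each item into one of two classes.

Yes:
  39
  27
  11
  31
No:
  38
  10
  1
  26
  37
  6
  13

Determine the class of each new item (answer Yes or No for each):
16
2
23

Looking at the examples, the only property every 'Yes' case has and every 'No' case lacks is: ≡ 3 (mod 4).
16 → 16 mod 4 = 0 → No.
2 → 2 mod 4 = 2 → No.
23 → 23 mod 4 = 3 → Yes.

No, No, Yes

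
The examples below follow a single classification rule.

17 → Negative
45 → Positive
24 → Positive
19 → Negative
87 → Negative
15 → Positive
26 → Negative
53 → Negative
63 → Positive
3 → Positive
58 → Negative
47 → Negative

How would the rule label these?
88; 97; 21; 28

Negative, Negative, Positive, Negative

The rule appears to be: multiple of 3 AND at most 63.
88 → 88 = 3·29 + 1, 88 > 63 → Negative. 97 → 97 = 3·32 + 1, 97 > 63 → Negative. 21 → 21 = 3·7, 21 ≤ 63 → Positive. 28 → 28 = 3·9 + 1, 28 ≤ 63 → Negative.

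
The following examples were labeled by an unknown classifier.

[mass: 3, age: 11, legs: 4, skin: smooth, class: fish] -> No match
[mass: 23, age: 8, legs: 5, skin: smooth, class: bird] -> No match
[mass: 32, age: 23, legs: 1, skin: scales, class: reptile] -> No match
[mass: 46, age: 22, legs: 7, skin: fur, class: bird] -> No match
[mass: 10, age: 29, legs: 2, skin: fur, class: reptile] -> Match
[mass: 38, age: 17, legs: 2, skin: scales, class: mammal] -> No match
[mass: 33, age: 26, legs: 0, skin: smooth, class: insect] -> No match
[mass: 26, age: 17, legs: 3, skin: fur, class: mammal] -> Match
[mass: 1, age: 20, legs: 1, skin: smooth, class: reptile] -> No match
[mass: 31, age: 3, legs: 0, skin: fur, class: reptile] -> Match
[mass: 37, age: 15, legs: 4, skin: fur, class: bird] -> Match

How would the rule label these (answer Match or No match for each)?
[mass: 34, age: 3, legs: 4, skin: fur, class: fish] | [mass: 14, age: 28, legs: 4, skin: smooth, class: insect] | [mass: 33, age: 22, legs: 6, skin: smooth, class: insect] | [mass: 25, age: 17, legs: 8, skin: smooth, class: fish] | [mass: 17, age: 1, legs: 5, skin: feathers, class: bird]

Match, No match, No match, No match, No match

All 'Match' examples share one property — skin is fur AND legs ≤ 4 — and every 'No match' example lacks it.
[mass: 34, age: 3, legs: 4, skin: fur, class: fish]: skin is fur, legs = 4 — matches, so Match. [mass: 14, age: 28, legs: 4, skin: smooth, class: insect]: skin is smooth, legs = 4 — does not fit, so No match. [mass: 33, age: 22, legs: 6, skin: smooth, class: insect]: skin is smooth, legs = 6 — does not fit, so No match. [mass: 25, age: 17, legs: 8, skin: smooth, class: fish]: skin is smooth, legs = 8 — does not fit, so No match. [mass: 17, age: 1, legs: 5, skin: feathers, class: bird]: skin is feathers, legs = 5 — does not fit, so No match.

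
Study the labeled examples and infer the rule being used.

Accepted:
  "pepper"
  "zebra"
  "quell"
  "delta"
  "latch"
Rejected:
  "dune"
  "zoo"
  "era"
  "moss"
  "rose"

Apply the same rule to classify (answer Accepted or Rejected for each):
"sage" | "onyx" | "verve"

Rejected, Rejected, Accepted

The classifier is using: length ≥ 5.
"sage": length 4, lacks this property → Rejected. "onyx": length 4, lacks this property → Rejected. "verve": length 5, fits → Accepted.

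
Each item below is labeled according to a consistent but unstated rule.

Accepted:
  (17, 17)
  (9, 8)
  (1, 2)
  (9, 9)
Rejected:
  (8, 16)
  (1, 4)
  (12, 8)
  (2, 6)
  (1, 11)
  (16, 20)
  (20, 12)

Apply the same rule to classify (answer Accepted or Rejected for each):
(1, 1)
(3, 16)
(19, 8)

Accepted, Rejected, Rejected

The pattern is that an item is 'Accepted' exactly when: |first − second| ≤ 1.
(1, 1) — |1−1| = 0, hence Accepted.
(3, 16) — |3−16| = 13, hence Rejected.
(19, 8) — |19−8| = 11, hence Rejected.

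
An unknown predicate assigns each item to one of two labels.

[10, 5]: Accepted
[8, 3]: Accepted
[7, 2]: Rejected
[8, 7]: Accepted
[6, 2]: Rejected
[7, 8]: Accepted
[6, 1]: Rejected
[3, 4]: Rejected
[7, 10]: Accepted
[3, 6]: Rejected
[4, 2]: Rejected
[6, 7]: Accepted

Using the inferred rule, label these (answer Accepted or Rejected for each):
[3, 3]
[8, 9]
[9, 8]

The simplest hypothesis consistent with all the labels is: sum ≥ 11.
[3, 3]: 3+3 = 6, lacks this property → Rejected.
[8, 9]: 8+9 = 17, passes → Accepted.
[9, 8]: 9+8 = 17, passes → Accepted.

Rejected, Accepted, Accepted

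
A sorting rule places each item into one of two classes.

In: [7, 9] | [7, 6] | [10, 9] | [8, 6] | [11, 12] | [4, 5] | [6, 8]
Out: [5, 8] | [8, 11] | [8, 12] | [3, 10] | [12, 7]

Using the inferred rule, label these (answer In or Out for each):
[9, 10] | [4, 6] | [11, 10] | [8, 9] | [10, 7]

In, In, In, In, Out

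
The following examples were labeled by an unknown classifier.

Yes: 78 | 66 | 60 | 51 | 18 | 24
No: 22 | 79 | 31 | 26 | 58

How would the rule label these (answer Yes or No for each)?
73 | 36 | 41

No, Yes, No

'Yes' ⟺ multiple of 3.
No: 73, since 73 = 3·24 + 1. Yes: 36, since 36 = 3·12. No: 41, since 41 = 3·13 + 2.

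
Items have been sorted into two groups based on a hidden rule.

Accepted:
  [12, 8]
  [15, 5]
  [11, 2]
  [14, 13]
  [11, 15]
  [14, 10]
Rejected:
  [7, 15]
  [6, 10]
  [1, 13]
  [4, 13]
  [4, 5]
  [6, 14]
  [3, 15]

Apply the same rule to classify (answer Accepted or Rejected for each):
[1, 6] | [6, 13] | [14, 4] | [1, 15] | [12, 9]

All 'Accepted' examples share one property — first ≥ 8 — and every 'Rejected' example lacks it.
[1, 6] — first 1, hence Rejected.
[6, 13] — first 6, hence Rejected.
[14, 4] — first 14, hence Accepted.
[1, 15] — first 1, hence Rejected.
[12, 9] — first 12, hence Accepted.

Rejected, Rejected, Accepted, Rejected, Accepted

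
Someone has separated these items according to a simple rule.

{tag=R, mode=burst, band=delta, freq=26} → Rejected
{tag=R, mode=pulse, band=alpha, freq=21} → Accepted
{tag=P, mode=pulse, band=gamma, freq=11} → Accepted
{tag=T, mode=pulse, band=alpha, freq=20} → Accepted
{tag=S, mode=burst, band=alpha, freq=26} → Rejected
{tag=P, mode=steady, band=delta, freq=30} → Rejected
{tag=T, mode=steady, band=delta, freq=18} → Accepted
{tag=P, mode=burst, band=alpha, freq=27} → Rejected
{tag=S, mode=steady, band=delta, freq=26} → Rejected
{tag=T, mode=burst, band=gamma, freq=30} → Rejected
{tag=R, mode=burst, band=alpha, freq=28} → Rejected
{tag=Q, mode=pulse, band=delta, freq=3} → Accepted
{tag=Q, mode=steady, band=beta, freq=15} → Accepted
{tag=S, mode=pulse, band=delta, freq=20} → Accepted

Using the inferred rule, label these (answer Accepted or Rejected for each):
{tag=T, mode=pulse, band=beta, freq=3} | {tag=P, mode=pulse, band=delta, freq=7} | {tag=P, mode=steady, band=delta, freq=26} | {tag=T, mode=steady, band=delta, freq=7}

Accepted, Accepted, Rejected, Accepted

The distinguishing property — freq ≤ 21 — holds for all the 'Accepted' cases and none of the 'Rejected' cases.
{tag=T, mode=pulse, band=beta, freq=3}: freq = 3, checks out → Accepted. {tag=P, mode=pulse, band=delta, freq=7}: freq = 7, checks out → Accepted. {tag=P, mode=steady, band=delta, freq=26}: freq = 26, doesn't match → Rejected. {tag=T, mode=steady, band=delta, freq=7}: freq = 7, checks out → Accepted.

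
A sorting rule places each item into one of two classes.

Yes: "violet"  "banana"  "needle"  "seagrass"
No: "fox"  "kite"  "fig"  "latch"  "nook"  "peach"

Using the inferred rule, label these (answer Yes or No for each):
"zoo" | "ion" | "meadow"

No, No, Yes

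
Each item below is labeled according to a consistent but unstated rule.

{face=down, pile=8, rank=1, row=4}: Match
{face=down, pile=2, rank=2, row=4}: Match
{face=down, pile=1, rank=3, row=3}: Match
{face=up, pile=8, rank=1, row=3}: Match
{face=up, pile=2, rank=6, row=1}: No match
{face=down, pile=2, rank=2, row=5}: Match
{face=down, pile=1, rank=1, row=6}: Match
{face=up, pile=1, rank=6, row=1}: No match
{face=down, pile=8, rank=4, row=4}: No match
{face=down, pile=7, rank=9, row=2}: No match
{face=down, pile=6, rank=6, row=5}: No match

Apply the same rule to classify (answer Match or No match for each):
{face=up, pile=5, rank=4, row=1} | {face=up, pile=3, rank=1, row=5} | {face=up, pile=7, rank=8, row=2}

No match, Match, No match

The distinguishing property — rank ≤ 3 — holds for all the 'Match' cases and none of the 'No match' cases.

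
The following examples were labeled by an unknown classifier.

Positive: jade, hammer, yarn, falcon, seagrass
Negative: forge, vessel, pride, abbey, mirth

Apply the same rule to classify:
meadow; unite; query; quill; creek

The common property of the 'Positive' items is: even length AND contains 'a'. No 'Negative' item has it.

Positive, Negative, Negative, Negative, Negative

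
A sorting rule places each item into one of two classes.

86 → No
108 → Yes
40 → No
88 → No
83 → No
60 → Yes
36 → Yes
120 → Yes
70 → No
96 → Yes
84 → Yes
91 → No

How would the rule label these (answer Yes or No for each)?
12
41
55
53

Yes, No, No, No

Rule: multiple of 3. This holds for each 'Yes' example and fails for each 'No' one.
12: 12 = 3·4 — fits, so Yes. 41: 41 = 3·13 + 2 — fails this test, so No. 55: 55 = 3·18 + 1 — fails this test, so No. 53: 53 = 3·17 + 2 — fails this test, so No.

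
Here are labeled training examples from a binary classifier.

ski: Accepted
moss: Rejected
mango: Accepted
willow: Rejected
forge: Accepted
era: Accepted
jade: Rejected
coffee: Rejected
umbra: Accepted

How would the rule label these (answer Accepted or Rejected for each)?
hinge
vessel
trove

Accepted, Rejected, Accepted

Every 'Accepted' example satisfies: odd length. None of the 'Rejected' examples do.
hinge: length 5, fits → Accepted. vessel: length 6, does not satisfy this → Rejected. trove: length 5, fits → Accepted.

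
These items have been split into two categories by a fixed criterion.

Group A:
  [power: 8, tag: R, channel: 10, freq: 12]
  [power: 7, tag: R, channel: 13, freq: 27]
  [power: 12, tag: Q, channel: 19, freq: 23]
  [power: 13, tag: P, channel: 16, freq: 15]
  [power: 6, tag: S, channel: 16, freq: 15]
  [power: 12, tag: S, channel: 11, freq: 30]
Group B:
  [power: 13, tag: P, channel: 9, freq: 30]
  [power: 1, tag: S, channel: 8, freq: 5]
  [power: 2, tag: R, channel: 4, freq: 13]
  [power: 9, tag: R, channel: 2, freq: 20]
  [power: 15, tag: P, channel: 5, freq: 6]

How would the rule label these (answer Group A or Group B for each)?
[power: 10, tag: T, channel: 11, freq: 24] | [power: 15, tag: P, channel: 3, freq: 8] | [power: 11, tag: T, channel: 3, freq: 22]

Group A, Group B, Group B

'Group A' ⟺ channel ≥ 10.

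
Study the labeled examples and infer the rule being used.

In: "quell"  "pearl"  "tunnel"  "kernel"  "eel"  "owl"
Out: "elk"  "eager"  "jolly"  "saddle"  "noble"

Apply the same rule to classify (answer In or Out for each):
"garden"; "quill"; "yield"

'In' ⟺ ends with 'l'.
"garden": ends with 'n' — does not fit, so Out. "quill": ends with 'l' — has this property, so In. "yield": ends with 'd' — does not fit, so Out.

Out, In, Out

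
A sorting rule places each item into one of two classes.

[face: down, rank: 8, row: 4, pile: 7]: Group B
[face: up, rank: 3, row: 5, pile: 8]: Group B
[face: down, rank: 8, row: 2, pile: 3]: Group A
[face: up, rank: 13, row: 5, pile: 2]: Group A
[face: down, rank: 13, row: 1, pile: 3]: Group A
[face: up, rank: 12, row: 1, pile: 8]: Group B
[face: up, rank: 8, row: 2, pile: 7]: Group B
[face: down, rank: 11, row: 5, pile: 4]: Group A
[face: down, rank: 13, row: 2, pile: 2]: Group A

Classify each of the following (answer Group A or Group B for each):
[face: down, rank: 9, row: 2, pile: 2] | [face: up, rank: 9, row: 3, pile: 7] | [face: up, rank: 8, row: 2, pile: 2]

Group A, Group B, Group A

The pattern is that an item is 'Group A' exactly when: pile ≤ 4.
[face: down, rank: 9, row: 2, pile: 2]: pile = 2, satisfies this → Group A. [face: up, rank: 9, row: 3, pile: 7]: pile = 7, doesn't qualify → Group B. [face: up, rank: 8, row: 2, pile: 2]: pile = 2, satisfies this → Group A.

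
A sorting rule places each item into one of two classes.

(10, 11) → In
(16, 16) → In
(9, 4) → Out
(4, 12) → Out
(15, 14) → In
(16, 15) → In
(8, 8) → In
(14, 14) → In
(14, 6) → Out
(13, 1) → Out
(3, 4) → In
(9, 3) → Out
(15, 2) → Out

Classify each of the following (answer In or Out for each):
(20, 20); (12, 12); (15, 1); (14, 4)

In, In, Out, Out

The classifier is using: |first − second| ≤ 1.
(20, 20): |20−20| = 0, fits → In. (12, 12): |12−12| = 0, fits → In. (15, 1): |15−1| = 14, doesn't qualify → Out. (14, 4): |14−4| = 10, doesn't qualify → Out.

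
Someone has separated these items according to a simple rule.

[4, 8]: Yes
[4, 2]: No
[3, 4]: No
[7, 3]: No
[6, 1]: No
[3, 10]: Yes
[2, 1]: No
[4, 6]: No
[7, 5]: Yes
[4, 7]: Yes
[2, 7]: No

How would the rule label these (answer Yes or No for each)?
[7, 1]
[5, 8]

A rule that fits every label: sum ≥ 11 — true of each 'Yes' example, false of each 'No' one.
[7, 1]: No (7+1 = 8).
[5, 8]: Yes (5+8 = 13).

No, Yes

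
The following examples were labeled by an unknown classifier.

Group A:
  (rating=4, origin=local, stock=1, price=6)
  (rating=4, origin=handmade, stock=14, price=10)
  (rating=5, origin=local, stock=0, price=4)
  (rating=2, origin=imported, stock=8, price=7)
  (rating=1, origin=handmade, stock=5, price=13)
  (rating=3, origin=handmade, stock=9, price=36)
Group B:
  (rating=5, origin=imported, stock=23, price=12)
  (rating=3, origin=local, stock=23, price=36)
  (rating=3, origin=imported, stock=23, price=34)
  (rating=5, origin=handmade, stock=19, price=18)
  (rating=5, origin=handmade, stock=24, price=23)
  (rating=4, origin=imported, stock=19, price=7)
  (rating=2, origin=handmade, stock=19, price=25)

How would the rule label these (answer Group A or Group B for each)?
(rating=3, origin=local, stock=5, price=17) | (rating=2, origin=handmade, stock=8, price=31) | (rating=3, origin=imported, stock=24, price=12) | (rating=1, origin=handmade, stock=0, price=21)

Group A, Group A, Group B, Group A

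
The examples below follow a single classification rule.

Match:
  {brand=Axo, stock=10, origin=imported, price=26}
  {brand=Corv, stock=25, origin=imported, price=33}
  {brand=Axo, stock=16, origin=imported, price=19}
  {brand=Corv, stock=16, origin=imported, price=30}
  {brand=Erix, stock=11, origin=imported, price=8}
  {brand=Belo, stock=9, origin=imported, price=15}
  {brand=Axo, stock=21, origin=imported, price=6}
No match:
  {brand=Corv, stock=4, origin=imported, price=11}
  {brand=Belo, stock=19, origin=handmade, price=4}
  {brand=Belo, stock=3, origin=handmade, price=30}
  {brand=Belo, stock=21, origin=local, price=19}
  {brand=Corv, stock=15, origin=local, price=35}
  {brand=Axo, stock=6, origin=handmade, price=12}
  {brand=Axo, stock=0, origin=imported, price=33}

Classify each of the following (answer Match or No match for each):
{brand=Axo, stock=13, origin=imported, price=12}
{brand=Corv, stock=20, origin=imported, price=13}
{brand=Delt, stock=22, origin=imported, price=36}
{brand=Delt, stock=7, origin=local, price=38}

A rule that fits every label: origin is imported AND stock ≥ 6 — true of each 'Match' example, false of each 'No match' one.
{brand=Axo, stock=13, origin=imported, price=12} — origin is imported, stock = 13, hence Match.
{brand=Corv, stock=20, origin=imported, price=13} — origin is imported, stock = 20, hence Match.
{brand=Delt, stock=22, origin=imported, price=36} — origin is imported, stock = 22, hence Match.
{brand=Delt, stock=7, origin=local, price=38} — origin is local, stock = 7, hence No match.

Match, Match, Match, No match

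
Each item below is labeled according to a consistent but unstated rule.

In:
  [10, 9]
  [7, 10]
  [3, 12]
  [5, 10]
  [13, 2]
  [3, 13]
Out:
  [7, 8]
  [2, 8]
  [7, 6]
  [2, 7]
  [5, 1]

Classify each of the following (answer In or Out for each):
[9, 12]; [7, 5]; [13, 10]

The simplest hypothesis consistent with all the labels is: max ≥ 9.
[9, 12]: max 12 — fits, so In. [7, 5]: max 7 — does not satisfy this, so Out. [13, 10]: max 13 — fits, so In.

In, Out, In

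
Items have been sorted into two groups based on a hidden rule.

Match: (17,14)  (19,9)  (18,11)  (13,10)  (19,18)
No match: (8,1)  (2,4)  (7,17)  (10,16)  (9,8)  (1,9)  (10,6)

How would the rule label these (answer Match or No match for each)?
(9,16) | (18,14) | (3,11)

No match, Match, No match

One predicate separates the groups cleanly: first ≥ 11.
(9,16): No match (first 9). (18,14): Match (first 18). (3,11): No match (first 3).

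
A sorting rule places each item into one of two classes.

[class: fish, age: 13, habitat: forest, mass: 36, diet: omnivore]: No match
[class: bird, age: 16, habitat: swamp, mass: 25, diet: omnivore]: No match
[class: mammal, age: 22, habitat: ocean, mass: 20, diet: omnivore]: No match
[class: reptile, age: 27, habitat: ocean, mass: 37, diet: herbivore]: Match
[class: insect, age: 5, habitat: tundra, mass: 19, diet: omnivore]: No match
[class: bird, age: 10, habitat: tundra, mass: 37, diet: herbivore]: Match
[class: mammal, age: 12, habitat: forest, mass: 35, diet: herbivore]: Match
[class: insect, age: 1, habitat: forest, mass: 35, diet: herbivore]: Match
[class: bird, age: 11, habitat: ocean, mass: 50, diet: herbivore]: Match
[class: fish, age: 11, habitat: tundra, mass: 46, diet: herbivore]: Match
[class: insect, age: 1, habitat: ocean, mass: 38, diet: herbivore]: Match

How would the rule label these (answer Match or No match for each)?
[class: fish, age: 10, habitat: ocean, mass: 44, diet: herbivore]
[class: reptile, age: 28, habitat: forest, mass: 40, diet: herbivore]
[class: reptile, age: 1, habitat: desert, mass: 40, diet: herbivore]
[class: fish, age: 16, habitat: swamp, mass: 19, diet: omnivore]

Match, Match, Match, No match

The classifier is using: diet is herbivore.
[class: fish, age: 10, habitat: ocean, mass: 44, diet: herbivore] — diet is herbivore, hence Match.
[class: reptile, age: 28, habitat: forest, mass: 40, diet: herbivore] — diet is herbivore, hence Match.
[class: reptile, age: 1, habitat: desert, mass: 40, diet: herbivore] — diet is herbivore, hence Match.
[class: fish, age: 16, habitat: swamp, mass: 19, diet: omnivore] — diet is omnivore, hence No match.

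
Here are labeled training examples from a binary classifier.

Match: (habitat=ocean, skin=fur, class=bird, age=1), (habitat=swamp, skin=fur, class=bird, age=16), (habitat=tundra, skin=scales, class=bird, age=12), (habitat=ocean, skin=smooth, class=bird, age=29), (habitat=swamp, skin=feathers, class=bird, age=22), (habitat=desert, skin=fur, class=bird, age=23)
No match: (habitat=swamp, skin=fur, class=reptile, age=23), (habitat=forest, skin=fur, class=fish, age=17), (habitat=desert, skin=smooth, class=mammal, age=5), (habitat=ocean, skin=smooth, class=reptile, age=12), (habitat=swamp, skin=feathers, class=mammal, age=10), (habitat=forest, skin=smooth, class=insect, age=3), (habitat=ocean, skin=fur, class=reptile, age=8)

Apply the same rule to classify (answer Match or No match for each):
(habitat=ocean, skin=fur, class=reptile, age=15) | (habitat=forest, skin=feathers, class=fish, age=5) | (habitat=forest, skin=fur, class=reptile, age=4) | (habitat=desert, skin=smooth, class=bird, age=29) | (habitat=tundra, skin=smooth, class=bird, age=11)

No match, No match, No match, Match, Match

The simplest hypothesis consistent with all the labels is: class is bird.
(habitat=ocean, skin=fur, class=reptile, age=15) → class is reptile → No match.
(habitat=forest, skin=feathers, class=fish, age=5) → class is fish → No match.
(habitat=forest, skin=fur, class=reptile, age=4) → class is reptile → No match.
(habitat=desert, skin=smooth, class=bird, age=29) → class is bird → Match.
(habitat=tundra, skin=smooth, class=bird, age=11) → class is bird → Match.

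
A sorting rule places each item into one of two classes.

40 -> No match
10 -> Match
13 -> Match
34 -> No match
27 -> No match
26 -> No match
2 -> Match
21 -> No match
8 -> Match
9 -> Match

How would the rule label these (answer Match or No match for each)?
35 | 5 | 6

No match, Match, Match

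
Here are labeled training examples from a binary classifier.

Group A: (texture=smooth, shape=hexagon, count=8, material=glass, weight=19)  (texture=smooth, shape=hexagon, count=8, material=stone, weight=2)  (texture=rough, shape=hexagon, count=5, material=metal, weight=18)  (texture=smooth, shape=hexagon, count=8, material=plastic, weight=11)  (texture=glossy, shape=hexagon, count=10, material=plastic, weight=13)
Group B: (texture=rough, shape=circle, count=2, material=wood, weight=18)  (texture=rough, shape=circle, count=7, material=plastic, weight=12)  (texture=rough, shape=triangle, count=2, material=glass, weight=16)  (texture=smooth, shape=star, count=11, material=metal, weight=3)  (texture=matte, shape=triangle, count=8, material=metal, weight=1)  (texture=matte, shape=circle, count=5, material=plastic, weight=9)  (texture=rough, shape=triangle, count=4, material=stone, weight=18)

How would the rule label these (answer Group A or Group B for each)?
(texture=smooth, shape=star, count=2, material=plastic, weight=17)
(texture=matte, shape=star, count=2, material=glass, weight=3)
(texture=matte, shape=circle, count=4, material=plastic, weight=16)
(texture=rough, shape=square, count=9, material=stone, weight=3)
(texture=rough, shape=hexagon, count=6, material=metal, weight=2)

One predicate separates the groups cleanly: shape is hexagon.
(texture=smooth, shape=star, count=2, material=plastic, weight=17): Group B (shape is star).
(texture=matte, shape=star, count=2, material=glass, weight=3): Group B (shape is star).
(texture=matte, shape=circle, count=4, material=plastic, weight=16): Group B (shape is circle).
(texture=rough, shape=square, count=9, material=stone, weight=3): Group B (shape is square).
(texture=rough, shape=hexagon, count=6, material=metal, weight=2): Group A (shape is hexagon).

Group B, Group B, Group B, Group B, Group A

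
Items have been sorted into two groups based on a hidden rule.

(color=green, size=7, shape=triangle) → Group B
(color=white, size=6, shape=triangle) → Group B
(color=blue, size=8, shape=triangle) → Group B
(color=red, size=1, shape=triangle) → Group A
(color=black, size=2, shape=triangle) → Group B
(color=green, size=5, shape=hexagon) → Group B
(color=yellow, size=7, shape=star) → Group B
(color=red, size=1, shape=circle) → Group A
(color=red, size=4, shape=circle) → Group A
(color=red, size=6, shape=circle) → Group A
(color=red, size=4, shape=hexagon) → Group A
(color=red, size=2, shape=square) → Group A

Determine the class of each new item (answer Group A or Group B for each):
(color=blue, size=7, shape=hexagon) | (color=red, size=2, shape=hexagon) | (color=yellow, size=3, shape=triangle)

The simplest hypothesis consistent with all the labels is: color is red.
(color=blue, size=7, shape=hexagon): Group B (color is blue). (color=red, size=2, shape=hexagon): Group A (color is red). (color=yellow, size=3, shape=triangle): Group B (color is yellow).

Group B, Group A, Group B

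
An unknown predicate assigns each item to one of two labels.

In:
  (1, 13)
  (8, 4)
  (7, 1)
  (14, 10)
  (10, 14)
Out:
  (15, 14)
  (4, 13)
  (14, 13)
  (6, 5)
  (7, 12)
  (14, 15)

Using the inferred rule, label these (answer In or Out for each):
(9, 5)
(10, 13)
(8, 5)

In, Out, Out

The pattern is that an item is 'In' exactly when: sum is even.
In: (9, 5), since 9+5 = 14.
Out: (10, 13), since 10+13 = 23.
Out: (8, 5), since 8+5 = 13.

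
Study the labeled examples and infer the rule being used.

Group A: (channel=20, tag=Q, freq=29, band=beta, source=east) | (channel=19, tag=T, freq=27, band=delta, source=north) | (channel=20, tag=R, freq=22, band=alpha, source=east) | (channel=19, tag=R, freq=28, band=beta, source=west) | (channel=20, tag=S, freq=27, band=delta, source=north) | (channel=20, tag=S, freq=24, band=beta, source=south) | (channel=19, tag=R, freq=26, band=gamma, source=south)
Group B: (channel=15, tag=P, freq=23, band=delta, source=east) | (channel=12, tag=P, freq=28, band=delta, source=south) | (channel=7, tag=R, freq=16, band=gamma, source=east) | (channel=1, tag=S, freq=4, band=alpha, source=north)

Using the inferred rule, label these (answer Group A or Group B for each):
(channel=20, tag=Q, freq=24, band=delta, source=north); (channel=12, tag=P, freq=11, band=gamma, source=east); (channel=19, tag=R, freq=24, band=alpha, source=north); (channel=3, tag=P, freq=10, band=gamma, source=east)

Group A, Group B, Group A, Group B

All 'Group A' examples share one property — channel ≥ 19 — and every 'Group B' example lacks it.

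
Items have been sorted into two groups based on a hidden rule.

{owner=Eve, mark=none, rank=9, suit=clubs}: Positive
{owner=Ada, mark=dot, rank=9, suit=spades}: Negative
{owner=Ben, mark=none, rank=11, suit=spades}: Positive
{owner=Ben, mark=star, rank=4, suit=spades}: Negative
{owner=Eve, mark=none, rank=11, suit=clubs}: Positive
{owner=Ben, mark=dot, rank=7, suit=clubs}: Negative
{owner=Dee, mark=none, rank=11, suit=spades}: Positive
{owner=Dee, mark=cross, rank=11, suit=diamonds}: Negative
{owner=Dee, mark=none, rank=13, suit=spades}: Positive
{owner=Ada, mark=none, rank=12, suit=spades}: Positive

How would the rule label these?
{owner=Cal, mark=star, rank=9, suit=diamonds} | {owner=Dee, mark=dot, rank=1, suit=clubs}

All 'Positive' examples share one property — mark is none — and every 'Negative' example lacks it.
{owner=Cal, mark=star, rank=9, suit=diamonds} → mark is star → Negative.
{owner=Dee, mark=dot, rank=1, suit=clubs} → mark is dot → Negative.

Negative, Negative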